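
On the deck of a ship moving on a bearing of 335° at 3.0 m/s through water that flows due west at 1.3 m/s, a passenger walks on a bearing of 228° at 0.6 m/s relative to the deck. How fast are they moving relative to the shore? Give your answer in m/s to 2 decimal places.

3.80 m/s

In east/north components (m/s): passenger relative to ship = (-0.446, -0.401); ship relative to water = (-1.268, 2.719); water relative to ground = (-1.300, 0.000).
Sum = (-3.014, 2.317) m/s.
Speed = |(-3.014, 2.317)| = 3.802 m/s.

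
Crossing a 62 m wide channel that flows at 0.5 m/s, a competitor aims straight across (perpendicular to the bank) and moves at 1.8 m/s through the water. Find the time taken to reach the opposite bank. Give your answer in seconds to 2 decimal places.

The component of the competitor's velocity perpendicular to the bank is 1.8 m/s.
The flow acts along the bank and has no component across it.
Time = 62 / 1.800 = 34.444 s.

34.44 s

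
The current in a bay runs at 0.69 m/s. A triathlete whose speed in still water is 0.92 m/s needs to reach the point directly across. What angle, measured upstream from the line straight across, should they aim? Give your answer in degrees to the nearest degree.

49°

To cancel the current, the upstream component of the triathlete's velocity must equal the flow: 0.92 sin θ = 0.69.
sin θ = 0.69 / 0.92 = 0.7500.
θ = arcsin(0.7500) = 48.590°.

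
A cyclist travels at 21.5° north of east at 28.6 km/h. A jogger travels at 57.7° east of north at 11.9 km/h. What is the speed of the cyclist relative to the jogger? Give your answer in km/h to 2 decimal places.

Taking east as x and north as y: cyclist velocity = (26.610, 10.482) km/h; jogger velocity = (10.059, 6.359) km/h.
Velocity of cyclist relative to jogger = (26.610, 10.482) − (10.059, 6.359) = (16.551, 4.123) km/h.
Magnitude = |(16.551, 4.123)| = 17.057 km/h.

17.06 km/h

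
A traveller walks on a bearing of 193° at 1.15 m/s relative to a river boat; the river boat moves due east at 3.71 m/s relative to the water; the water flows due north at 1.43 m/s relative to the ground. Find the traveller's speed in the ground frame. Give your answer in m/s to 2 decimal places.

3.47 m/s

In east/north components (m/s): traveller relative to river boat = (-0.259, -1.121); river boat relative to water = (3.710, 0.000); water relative to ground = (0.000, 1.430).
Sum = (3.451, 0.309) m/s.
Speed = |(3.451, 0.309)| = 3.465 m/s.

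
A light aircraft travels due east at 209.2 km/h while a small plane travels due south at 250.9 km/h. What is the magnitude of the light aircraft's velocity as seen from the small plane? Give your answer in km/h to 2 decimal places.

326.67 km/h

Taking east as x and north as y: light aircraft velocity = (209.200, 0.000) km/h; small plane velocity = (0.000, -250.900) km/h.
Velocity of light aircraft relative to small plane = (209.200, 0.000) − (0.000, -250.900) = (209.200, 250.900) km/h.
Magnitude = |(209.200, 250.900)| = 326.673 km/h.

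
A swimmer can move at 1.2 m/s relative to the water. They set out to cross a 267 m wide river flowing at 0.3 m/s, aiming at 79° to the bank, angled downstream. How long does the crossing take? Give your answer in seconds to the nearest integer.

The component of the swimmer's velocity perpendicular to the bank is 1.2 × sin 79° = 1.178 m/s.
The flow acts along the bank and has no component across it.
Time = 267 / 1.178 = 226.664 s.

227 s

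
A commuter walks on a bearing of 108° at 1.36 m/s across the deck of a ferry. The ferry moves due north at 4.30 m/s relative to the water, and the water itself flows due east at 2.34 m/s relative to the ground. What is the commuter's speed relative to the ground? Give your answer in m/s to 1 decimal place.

5.3 m/s

In east/north components (m/s): commuter relative to ferry = (1.293, -0.420); ferry relative to water = (0.000, 4.300); water relative to ground = (2.340, 0.000).
Sum = (3.633, 3.880) m/s.
Speed = |(3.633, 3.880)| = 5.315 m/s.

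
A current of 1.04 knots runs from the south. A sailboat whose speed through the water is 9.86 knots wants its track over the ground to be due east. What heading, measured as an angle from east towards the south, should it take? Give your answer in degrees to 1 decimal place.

The current pushes perpendicular to the desired track; the heading must have a component into the current equal to 1.04 knots: 9.86 sin θ = 1.04.
sin θ = 0.1055, so θ = 6.055°.

6.1°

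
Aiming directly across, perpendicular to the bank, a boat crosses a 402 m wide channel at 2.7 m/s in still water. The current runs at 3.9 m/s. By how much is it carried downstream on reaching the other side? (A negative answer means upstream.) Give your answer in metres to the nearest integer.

Perpendicular speed = 2.700 m/s; crossing time = 402 / 2.700 = 148.889 s.
Net downstream speed = 3.900 m/s.
Drift = 3.900 × 148.889 = 580.667 m (downstream).

581 m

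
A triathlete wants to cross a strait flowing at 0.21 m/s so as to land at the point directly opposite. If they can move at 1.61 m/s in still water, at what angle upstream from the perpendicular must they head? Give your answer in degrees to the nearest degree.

7°

To cancel the current, the upstream component of the triathlete's velocity must equal the flow: 1.61 sin θ = 0.21.
sin θ = 0.21 / 1.61 = 0.1304.
θ = arcsin(0.1304) = 7.495°.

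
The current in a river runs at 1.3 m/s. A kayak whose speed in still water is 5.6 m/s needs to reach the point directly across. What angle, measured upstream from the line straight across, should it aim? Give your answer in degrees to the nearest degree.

To cancel the current, the upstream component of the kayak's velocity must equal the flow: 5.6 sin θ = 1.3.
sin θ = 1.3 / 5.6 = 0.2321.
θ = arcsin(0.2321) = 13.423°.

13°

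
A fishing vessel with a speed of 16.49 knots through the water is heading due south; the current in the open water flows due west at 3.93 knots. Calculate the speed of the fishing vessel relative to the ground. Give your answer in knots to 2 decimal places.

16.95 knots

Taking east as x and north as y: velocity relative to the water = (0.000, -16.490) knots; the water relative to ground = (-3.930, 0.000) knots.
Velocity relative to ground = (0.000, -16.490) + (-3.930, 0.000) = (-3.930, -16.490) knots.
Speed = |(-3.930, -16.490)| = 16.952 knots.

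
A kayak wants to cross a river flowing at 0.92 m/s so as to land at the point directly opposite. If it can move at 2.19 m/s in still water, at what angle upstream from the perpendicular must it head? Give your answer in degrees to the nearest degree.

25°

To cancel the current, the upstream component of the kayak's velocity must equal the flow: 2.19 sin θ = 0.92.
sin θ = 0.92 / 2.19 = 0.4201.
θ = arcsin(0.4201) = 24.840°.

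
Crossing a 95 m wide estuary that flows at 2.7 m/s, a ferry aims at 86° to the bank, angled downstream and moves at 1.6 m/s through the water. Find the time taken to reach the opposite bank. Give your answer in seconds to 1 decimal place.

The component of the ferry's velocity perpendicular to the bank is 1.6 × sin 86° = 1.596 m/s.
The current is parallel to the bank, so it does not affect the crossing time.
Time = 95 / 1.596 = 59.520 s.

59.5 s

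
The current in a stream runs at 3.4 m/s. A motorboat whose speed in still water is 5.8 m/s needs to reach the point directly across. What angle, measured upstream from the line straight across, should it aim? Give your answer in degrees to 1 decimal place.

To cancel the current, the upstream component of the motorboat's velocity must equal the flow: 5.8 sin θ = 3.4.
sin θ = 3.4 / 5.8 = 0.5862.
θ = arcsin(0.5862) = 35.888°.

35.9°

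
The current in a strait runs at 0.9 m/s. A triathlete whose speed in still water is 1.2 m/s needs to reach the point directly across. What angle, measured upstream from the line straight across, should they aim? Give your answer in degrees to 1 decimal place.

48.6°

To cancel the current, the upstream component of the triathlete's velocity must equal the flow: 1.2 sin θ = 0.9.
sin θ = 0.9 / 1.2 = 0.7500.
θ = arcsin(0.7500) = 48.590°.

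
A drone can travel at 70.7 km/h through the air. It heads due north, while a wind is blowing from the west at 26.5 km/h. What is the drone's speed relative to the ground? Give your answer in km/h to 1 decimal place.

75.5 km/h

Taking east as x and north as y: velocity relative to the air = (0.000, 70.700) km/h; the air relative to ground = (26.500, 0.000) km/h.
Velocity relative to ground = (0.000, 70.700) + (26.500, 0.000) = (26.500, 70.700) km/h.
Speed = |(26.500, 70.700)| = 75.503 km/h.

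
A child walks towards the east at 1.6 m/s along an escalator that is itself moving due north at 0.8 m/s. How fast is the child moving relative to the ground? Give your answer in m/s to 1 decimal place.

Taking east as x and north as y: escalator velocity = (0.000, 0.800) m/s; child velocity relative to escalator = (1.600, 0.000) m/s.
Velocity relative to ground = (0.000, 0.800) + (1.600, 0.000) = (1.600, 0.800) m/s.
Speed = |(1.600, 0.800)| = 1.789 m/s.

1.8 m/s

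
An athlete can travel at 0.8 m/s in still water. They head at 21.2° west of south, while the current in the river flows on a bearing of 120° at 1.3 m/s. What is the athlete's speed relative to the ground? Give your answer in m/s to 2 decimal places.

1.63 m/s

Taking east as x and north as y: velocity relative to the water = (-0.289, -0.746) m/s; the water relative to ground = (1.126, -0.650) m/s.
Velocity relative to ground = (-0.289, -0.746) + (1.126, -0.650) = (0.837, -1.396) m/s.
Speed = |(0.837, -1.396)| = 1.627 m/s.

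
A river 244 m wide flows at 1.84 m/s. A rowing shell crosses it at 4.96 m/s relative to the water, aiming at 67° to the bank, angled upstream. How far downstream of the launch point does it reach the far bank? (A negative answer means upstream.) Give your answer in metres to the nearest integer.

Perpendicular speed = 4.566 m/s; crossing time = 244 / 4.566 = 53.442 s.
Net downstream speed = -0.098 m/s.
Drift = -0.098 × 53.442 = -5.239 m (upstream).

-5 m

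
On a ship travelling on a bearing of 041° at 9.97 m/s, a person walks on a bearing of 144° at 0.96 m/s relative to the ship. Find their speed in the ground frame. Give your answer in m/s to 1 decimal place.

Taking east as x and north as y: ship velocity = (6.541, 7.524) m/s; person velocity relative to ship = (0.564, -0.777) m/s.
Velocity relative to ground = (6.541, 7.524) + (0.564, -0.777) = (7.105, 6.748) m/s.
Speed = |(7.105, 6.748)| = 9.799 m/s.

9.8 m/s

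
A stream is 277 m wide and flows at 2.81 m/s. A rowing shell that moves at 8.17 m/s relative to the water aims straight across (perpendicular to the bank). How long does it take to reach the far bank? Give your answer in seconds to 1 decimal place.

The component of the rowing shell's velocity perpendicular to the bank is 8.17 m/s.
The current is parallel to the bank, so it does not affect the crossing time.
Time = 277 / 8.170 = 33.905 s.

33.9 s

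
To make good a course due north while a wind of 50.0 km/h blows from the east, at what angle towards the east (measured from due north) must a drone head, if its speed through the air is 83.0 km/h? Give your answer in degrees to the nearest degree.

37°

The wind pushes perpendicular to the desired track; the heading must have a component into the wind equal to 50.0 km/h: 83.0 sin θ = 50.0.
sin θ = 0.6024, so θ = 37.043°.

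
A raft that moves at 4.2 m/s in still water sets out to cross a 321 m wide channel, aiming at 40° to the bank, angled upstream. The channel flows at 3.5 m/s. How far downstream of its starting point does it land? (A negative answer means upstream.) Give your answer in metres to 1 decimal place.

Perpendicular speed = 2.700 m/s; crossing time = 321 / 2.700 = 118.902 s.
Net downstream speed = 0.283 m/s.
Drift = 0.283 × 118.902 = 33.603 m (downstream).

33.6 m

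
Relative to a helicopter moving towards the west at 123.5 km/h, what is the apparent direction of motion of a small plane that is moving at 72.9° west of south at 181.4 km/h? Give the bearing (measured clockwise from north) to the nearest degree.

223°

Taking east as x and north as y: small plane velocity = (-173.381, -53.339) km/h; helicopter velocity = (-123.500, 0.000) km/h.
Velocity of small plane relative to helicopter = (-173.381, -53.339) − (-123.500, 0.000) = (-49.881, -53.339) km/h.
Bearing = atan2(-49.88, -53.34) = 223.08° clockwise from north.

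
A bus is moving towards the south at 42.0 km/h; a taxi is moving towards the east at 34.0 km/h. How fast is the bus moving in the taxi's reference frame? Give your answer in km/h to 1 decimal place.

54.0 km/h

Taking east as x and north as y: bus velocity = (0.000, -42.000) km/h; taxi velocity = (34.000, 0.000) km/h.
Velocity of bus relative to taxi = (0.000, -42.000) − (34.000, 0.000) = (-34.000, -42.000) km/h.
Magnitude = |(-34.000, -42.000)| = 54.037 km/h.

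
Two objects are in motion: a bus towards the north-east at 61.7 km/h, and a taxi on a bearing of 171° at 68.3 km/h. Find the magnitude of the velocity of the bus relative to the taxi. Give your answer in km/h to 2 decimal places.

115.87 km/h

Taking east as x and north as y: bus velocity = (43.628, 43.628) km/h; taxi velocity = (10.684, -67.459) km/h.
Velocity of bus relative to taxi = (43.628, 43.628) − (10.684, -67.459) = (32.944, 111.088) km/h.
Magnitude = |(32.944, 111.088)| = 115.870 km/h.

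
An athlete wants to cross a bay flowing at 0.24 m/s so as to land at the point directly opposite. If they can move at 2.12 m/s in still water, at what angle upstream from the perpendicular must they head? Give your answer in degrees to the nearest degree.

To cancel the current, the upstream component of the athlete's velocity must equal the flow: 2.12 sin θ = 0.24.
sin θ = 0.24 / 2.12 = 0.1132.
θ = arcsin(0.1132) = 6.500°.

7°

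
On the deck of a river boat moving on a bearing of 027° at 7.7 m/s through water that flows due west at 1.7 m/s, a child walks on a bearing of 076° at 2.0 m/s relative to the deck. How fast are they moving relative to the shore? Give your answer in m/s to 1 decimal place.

In east/north components (m/s): child relative to river boat = (1.941, 0.484); river boat relative to water = (3.496, 6.861); water relative to ground = (-1.700, 0.000).
Sum = (3.736, 7.345) m/s.
Speed = |(3.736, 7.345)| = 8.240 m/s.

8.2 m/s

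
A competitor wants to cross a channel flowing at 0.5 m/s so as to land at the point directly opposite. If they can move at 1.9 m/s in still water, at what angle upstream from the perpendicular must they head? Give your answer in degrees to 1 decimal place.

To cancel the current, the upstream component of the competitor's velocity must equal the flow: 1.9 sin θ = 0.5.
sin θ = 0.5 / 1.9 = 0.2632.
θ = arcsin(0.2632) = 15.258°.

15.3°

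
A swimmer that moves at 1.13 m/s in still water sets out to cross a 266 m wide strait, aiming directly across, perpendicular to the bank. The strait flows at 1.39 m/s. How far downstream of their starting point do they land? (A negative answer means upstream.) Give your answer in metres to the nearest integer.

327 m

Perpendicular speed = 1.130 m/s; crossing time = 266 / 1.130 = 235.398 s.
Net downstream speed = 1.390 m/s.
Drift = 1.390 × 235.398 = 327.204 m (downstream).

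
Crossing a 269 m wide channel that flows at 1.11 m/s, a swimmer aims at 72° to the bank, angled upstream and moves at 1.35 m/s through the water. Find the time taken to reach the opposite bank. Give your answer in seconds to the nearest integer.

210 s

The component of the swimmer's velocity perpendicular to the bank is 1.35 × sin 72° = 1.284 m/s.
The flow acts along the bank and has no component across it.
Time = 269 / 1.284 = 209.514 s.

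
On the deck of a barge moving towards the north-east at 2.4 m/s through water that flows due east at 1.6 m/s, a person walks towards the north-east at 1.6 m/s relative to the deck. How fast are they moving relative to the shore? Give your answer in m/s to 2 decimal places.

5.25 m/s

In east/north components (m/s): person relative to barge = (1.131, 1.131); barge relative to water = (1.697, 1.697); water relative to ground = (1.600, 0.000).
Sum = (4.428, 2.828) m/s.
Speed = |(4.428, 2.828)| = 5.255 m/s.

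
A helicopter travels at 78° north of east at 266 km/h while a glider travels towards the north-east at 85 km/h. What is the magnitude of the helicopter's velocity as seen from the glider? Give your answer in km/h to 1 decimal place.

200.1 km/h

Taking east as x and north as y: helicopter velocity = (55.305, 260.187) km/h; glider velocity = (60.104, 60.104) km/h.
Velocity of helicopter relative to glider = (55.305, 260.187) − (60.104, 60.104) = (-4.800, 200.083) km/h.
Magnitude = |(-4.800, 200.083)| = 200.141 km/h.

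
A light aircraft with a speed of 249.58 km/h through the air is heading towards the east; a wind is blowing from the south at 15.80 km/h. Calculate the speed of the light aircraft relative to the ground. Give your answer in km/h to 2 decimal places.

250.08 km/h

Taking east as x and north as y: velocity relative to the air = (249.580, 0.000) km/h; the air relative to ground = (0.000, 15.800) km/h.
Velocity relative to ground = (249.580, 0.000) + (0.000, 15.800) = (249.580, 15.800) km/h.
Speed = |(249.580, 15.800)| = 250.080 km/h.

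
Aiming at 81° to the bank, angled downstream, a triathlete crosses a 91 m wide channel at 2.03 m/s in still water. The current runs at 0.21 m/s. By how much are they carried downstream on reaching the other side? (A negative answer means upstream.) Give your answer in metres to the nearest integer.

Perpendicular speed = 2.005 m/s; crossing time = 91 / 2.005 = 45.386 s.
Net downstream speed = 0.528 m/s.
Drift = 0.528 × 45.386 = 23.944 m (downstream).

24 m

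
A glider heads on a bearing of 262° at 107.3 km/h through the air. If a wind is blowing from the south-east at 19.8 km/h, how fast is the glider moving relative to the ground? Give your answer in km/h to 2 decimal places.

120.26 km/h

Taking east as x and north as y: velocity relative to the air = (-106.256, -14.933) km/h; the air relative to ground = (-14.001, 14.001) km/h.
Velocity relative to ground = (-106.256, -14.933) + (-14.001, 14.001) = (-120.256, -0.933) km/h.
Speed = |(-120.256, -0.933)| = 120.260 km/h.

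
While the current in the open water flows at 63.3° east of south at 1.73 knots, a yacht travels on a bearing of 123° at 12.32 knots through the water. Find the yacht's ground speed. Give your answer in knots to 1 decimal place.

Taking east as x and north as y: velocity relative to the water = (10.332, -6.710) knots; the water relative to ground = (1.546, -0.777) knots.
Velocity relative to ground = (10.332, -6.710) + (1.546, -0.777) = (11.878, -7.487) knots.
Speed = |(11.878, -7.487)| = 14.041 knots.

14.0 knots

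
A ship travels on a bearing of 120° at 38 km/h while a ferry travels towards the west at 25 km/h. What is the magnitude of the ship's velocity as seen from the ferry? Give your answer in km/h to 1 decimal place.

60.9 km/h

Taking east as x and north as y: ship velocity = (32.909, -19.000) km/h; ferry velocity = (-25.000, 0.000) km/h.
Velocity of ship relative to ferry = (32.909, -19.000) − (-25.000, 0.000) = (57.909, -19.000) km/h.
Magnitude = |(57.909, -19.000)| = 60.946 km/h.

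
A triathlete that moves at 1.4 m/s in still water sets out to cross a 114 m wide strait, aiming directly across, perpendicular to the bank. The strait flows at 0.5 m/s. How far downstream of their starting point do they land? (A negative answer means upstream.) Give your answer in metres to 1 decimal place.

40.7 m

Perpendicular speed = 1.400 m/s; crossing time = 114 / 1.400 = 81.429 s.
Net downstream speed = 0.500 m/s.
Drift = 0.500 × 81.429 = 40.714 m (downstream).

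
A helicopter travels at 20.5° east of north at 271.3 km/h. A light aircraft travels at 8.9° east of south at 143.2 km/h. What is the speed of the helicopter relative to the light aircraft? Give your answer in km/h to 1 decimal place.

402.2 km/h

Taking east as x and north as y: helicopter velocity = (95.011, 254.119) km/h; light aircraft velocity = (22.155, -141.476) km/h.
Velocity of helicopter relative to light aircraft = (95.011, 254.119) − (22.155, -141.476) = (72.857, 395.595) km/h.
Magnitude = |(72.857, 395.595)| = 402.248 km/h.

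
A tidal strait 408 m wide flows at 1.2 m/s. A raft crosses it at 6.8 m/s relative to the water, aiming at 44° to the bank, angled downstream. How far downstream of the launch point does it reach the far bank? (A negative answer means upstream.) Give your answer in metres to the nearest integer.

Perpendicular speed = 4.724 m/s; crossing time = 408 / 4.724 = 86.373 s.
Net downstream speed = 6.092 m/s.
Drift = 6.092 × 86.373 = 526.144 m (downstream).

526 m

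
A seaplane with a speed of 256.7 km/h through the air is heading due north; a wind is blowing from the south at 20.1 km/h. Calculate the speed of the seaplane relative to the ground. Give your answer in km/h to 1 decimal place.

276.8 km/h

Taking east as x and north as y: velocity relative to the air = (0.000, 256.700) km/h; the air relative to ground = (0.000, 20.100) km/h.
Velocity relative to ground = (0.000, 256.700) + (0.000, 20.100) = (0.000, 276.800) km/h.
Speed = |(0.000, 276.800)| = 276.800 km/h.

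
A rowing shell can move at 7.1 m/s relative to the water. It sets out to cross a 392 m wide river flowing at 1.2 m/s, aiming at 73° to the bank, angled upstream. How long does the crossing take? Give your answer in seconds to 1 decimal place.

57.7 s

The component of the rowing shell's velocity perpendicular to the bank is 7.1 × sin 73° = 6.790 m/s.
The flow acts along the bank and has no component across it.
Time = 392 / 6.790 = 57.734 s.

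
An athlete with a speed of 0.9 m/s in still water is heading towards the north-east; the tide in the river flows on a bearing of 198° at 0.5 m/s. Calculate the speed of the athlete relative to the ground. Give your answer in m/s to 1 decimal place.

0.5 m/s

Taking east as x and north as y: velocity relative to the water = (0.636, 0.636) m/s; the water relative to ground = (-0.155, -0.476) m/s.
Velocity relative to ground = (0.636, 0.636) + (-0.155, -0.476) = (0.482, 0.161) m/s.
Speed = |(0.482, 0.161)| = 0.508 m/s.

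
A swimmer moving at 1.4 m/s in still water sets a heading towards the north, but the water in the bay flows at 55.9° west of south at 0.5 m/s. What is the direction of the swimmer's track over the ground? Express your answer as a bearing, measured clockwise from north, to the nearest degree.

Taking east as x and north as y: velocity relative to the water = (0.000, 1.400) m/s; the water relative to ground = (-0.414, -0.280) m/s.
Velocity relative to ground = (0.000, 1.400) + (-0.414, -0.280) = (-0.414, 1.120) m/s.
Bearing = atan2(-0.41, 1.12) = 339.71° clockwise from north.

340°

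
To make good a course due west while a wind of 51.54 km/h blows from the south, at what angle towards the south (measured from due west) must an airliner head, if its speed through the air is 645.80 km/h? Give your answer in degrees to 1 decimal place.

The wind pushes perpendicular to the desired track; the heading must have a component into the wind equal to 51.54 km/h: 645.80 sin θ = 51.54.
sin θ = 0.0798, so θ = 4.578°.

4.6°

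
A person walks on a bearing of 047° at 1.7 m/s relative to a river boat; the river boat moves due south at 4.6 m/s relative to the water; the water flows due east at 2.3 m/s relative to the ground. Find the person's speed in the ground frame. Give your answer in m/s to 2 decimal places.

In east/north components (m/s): person relative to river boat = (1.243, 1.159); river boat relative to water = (0.000, -4.600); water relative to ground = (2.300, 0.000).
Sum = (3.543, -3.441) m/s.
Speed = |(3.543, -3.441)| = 4.939 m/s.

4.94 m/s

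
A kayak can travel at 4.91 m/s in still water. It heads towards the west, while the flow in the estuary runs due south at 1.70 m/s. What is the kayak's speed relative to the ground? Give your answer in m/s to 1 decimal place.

5.2 m/s

Taking east as x and north as y: velocity relative to the water = (-4.910, 0.000) m/s; the water relative to ground = (0.000, -1.700) m/s.
Velocity relative to ground = (-4.910, 0.000) + (0.000, -1.700) = (-4.910, -1.700) m/s.
Speed = |(-4.910, -1.700)| = 5.196 m/s.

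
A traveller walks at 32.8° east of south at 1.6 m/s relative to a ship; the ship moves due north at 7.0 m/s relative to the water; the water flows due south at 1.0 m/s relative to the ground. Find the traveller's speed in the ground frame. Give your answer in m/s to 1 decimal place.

4.7 m/s

In east/north components (m/s): traveller relative to ship = (0.867, -1.345); ship relative to water = (0.000, 7.000); water relative to ground = (0.000, -1.000).
Sum = (0.867, 4.655) m/s.
Speed = |(0.867, 4.655)| = 4.735 m/s.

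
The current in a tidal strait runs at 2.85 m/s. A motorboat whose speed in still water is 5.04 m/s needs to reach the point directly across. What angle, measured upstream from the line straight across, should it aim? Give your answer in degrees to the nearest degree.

To cancel the current, the upstream component of the motorboat's velocity must equal the flow: 5.04 sin θ = 2.85.
sin θ = 2.85 / 5.04 = 0.5655.
θ = arcsin(0.5655) = 34.435°.

34°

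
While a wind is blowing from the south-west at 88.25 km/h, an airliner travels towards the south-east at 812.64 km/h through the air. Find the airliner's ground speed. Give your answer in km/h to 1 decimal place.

Taking east as x and north as y: velocity relative to the air = (574.623, -574.623) km/h; the air relative to ground = (62.402, 62.402) km/h.
Velocity relative to ground = (574.623, -574.623) + (62.402, 62.402) = (637.025, -512.221) km/h.
Speed = |(637.025, -512.221)| = 817.418 km/h.

817.4 km/h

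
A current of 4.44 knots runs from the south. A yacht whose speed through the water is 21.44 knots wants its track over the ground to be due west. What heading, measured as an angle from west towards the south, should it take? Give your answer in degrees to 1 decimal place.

The current pushes perpendicular to the desired track; the heading must have a component into the current equal to 4.44 knots: 21.44 sin θ = 4.44.
sin θ = 0.2071, so θ = 11.952°.

12.0°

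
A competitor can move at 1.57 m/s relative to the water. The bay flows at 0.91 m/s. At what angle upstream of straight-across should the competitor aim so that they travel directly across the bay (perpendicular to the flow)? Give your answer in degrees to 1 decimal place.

To cancel the current, the upstream component of the competitor's velocity must equal the flow: 1.57 sin θ = 0.91.
sin θ = 0.91 / 1.57 = 0.5796.
θ = arcsin(0.5796) = 35.424°.

35.4°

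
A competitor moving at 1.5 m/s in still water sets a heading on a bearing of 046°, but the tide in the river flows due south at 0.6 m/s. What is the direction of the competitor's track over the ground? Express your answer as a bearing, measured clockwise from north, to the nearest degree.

068°

Taking east as x and north as y: velocity relative to the water = (1.079, 1.042) m/s; the water relative to ground = (0.000, -0.600) m/s.
Velocity relative to ground = (1.079, 1.042) + (0.000, -0.600) = (1.079, 0.442) m/s.
Bearing = atan2(1.08, 0.44) = 67.72° clockwise from north.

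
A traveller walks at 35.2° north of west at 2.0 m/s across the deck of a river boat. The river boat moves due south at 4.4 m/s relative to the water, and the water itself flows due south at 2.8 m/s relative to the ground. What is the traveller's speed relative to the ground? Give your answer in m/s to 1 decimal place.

6.3 m/s

In east/north components (m/s): traveller relative to river boat = (-1.634, 1.153); river boat relative to water = (0.000, -4.400); water relative to ground = (0.000, -2.800).
Sum = (-1.634, -6.047) m/s.
Speed = |(-1.634, -6.047)| = 6.264 m/s.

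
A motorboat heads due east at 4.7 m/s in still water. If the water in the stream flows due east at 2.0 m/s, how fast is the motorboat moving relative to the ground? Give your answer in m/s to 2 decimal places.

Taking east as x and north as y: velocity relative to the water = (4.700, 0.000) m/s; the water relative to ground = (2.000, 0.000) m/s.
Velocity relative to ground = (4.700, 0.000) + (2.000, 0.000) = (6.700, 0.000) m/s.
Speed = |(6.700, 0.000)| = 6.700 m/s.

6.70 m/s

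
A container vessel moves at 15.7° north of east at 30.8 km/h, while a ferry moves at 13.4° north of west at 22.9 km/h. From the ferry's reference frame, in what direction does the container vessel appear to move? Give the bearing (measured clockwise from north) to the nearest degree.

Taking east as x and north as y: container vessel velocity = (29.651, 8.334) km/h; ferry velocity = (-22.277, 5.307) km/h.
Velocity of container vessel relative to ferry = (29.651, 8.334) − (-22.277, 5.307) = (51.927, 3.027) km/h.
Bearing = atan2(51.93, 3.03) = 86.66° clockwise from north.

087°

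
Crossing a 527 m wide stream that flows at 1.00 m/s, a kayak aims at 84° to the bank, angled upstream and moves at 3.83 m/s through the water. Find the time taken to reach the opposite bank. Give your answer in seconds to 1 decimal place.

138.4 s

The component of the kayak's velocity perpendicular to the bank is 3.83 × sin 84° = 3.809 m/s.
The flow acts along the bank and has no component across it.
Time = 527 / 3.809 = 138.356 s.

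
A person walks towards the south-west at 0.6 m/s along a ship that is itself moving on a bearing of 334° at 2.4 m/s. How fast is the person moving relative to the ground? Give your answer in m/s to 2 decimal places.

Taking east as x and north as y: ship velocity = (-1.052, 2.157) m/s; person velocity relative to ship = (-0.424, -0.424) m/s.
Velocity relative to ground = (-1.052, 2.157) + (-0.424, -0.424) = (-1.476, 1.733) m/s.
Speed = |(-1.476, 1.733)| = 2.276 m/s.

2.28 m/s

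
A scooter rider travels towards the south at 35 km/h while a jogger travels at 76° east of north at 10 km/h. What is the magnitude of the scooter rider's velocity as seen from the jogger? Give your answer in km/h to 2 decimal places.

Taking east as x and north as y: scooter rider velocity = (0.000, -35.000) km/h; jogger velocity = (9.703, 2.419) km/h.
Velocity of scooter rider relative to jogger = (0.000, -35.000) − (9.703, 2.419) = (-9.703, -37.419) km/h.
Magnitude = |(-9.703, -37.419)| = 38.657 km/h.

38.66 km/h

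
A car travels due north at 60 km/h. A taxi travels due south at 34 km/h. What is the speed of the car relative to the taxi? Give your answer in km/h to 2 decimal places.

94.00 km/h

Taking east as x and north as y: car velocity = (0.000, 60.000) km/h; taxi velocity = (0.000, -34.000) km/h.
Velocity of car relative to taxi = (0.000, 60.000) − (0.000, -34.000) = (0.000, 94.000) km/h.
Magnitude = |(0.000, 94.000)| = 94.000 km/h.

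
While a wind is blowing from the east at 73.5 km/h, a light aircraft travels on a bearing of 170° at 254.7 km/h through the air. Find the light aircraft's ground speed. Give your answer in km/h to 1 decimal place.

252.5 km/h

Taking east as x and north as y: velocity relative to the air = (44.228, -250.831) km/h; the air relative to ground = (-73.500, 0.000) km/h.
Velocity relative to ground = (44.228, -250.831) + (-73.500, 0.000) = (-29.272, -250.831) km/h.
Speed = |(-29.272, -250.831)| = 252.533 km/h.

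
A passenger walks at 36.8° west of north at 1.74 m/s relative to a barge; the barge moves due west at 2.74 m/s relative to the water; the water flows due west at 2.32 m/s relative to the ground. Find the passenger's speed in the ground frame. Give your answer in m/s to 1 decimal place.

In east/north components (m/s): passenger relative to barge = (-1.042, 1.393); barge relative to water = (-2.740, 0.000); water relative to ground = (-2.320, 0.000).
Sum = (-6.102, 1.393) m/s.
Speed = |(-6.102, 1.393)| = 6.259 m/s.

6.3 m/s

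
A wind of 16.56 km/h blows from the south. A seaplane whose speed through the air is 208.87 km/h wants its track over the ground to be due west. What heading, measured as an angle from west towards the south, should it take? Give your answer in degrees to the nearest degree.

5°

The wind pushes perpendicular to the desired track; the heading must have a component into the wind equal to 16.56 km/h: 208.87 sin θ = 16.56.
sin θ = 0.0793, so θ = 4.547°.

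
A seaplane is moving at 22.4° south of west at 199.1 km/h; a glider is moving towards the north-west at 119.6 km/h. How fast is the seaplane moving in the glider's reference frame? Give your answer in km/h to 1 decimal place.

Taking east as x and north as y: seaplane velocity = (-184.077, -75.871) km/h; glider velocity = (-84.570, 84.570) km/h.
Velocity of seaplane relative to glider = (-184.077, -75.871) − (-84.570, 84.570) = (-99.507, -160.441) km/h.
Magnitude = |(-99.507, -160.441)| = 188.794 km/h.

188.8 km/h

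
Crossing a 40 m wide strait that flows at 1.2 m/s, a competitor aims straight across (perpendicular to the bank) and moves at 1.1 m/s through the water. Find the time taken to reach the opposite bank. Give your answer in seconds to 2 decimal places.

The component of the competitor's velocity perpendicular to the bank is 1.1 m/s.
The flow acts along the bank and has no component across it.
Time = 40 / 1.100 = 36.364 s.

36.36 s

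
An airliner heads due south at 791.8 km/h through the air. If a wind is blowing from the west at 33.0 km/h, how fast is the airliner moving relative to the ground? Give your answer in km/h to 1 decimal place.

Taking east as x and north as y: velocity relative to the air = (0.000, -791.800) km/h; the air relative to ground = (33.000, 0.000) km/h.
Velocity relative to ground = (0.000, -791.800) + (33.000, 0.000) = (33.000, -791.800) km/h.
Speed = |(33.000, -791.800)| = 792.487 km/h.

792.5 km/h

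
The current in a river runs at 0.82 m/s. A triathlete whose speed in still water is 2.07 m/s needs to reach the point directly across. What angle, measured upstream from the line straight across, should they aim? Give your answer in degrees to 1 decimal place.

To cancel the current, the upstream component of the triathlete's velocity must equal the flow: 2.07 sin θ = 0.82.
sin θ = 0.82 / 2.07 = 0.3961.
θ = arcsin(0.3961) = 23.337°.

23.3°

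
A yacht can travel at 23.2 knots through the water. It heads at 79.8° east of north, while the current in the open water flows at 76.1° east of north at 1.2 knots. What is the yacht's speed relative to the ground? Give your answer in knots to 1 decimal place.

24.4 knots

Taking east as x and north as y: velocity relative to the water = (22.833, 4.108) knots; the water relative to ground = (1.165, 0.288) knots.
Velocity relative to ground = (22.833, 4.108) + (1.165, 0.288) = (23.998, 4.397) knots.
Speed = |(23.998, 4.397)| = 24.398 knots.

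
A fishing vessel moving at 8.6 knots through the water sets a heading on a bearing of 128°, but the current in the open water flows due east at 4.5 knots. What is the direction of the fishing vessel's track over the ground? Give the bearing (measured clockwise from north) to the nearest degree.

Taking east as x and north as y: velocity relative to the water = (6.777, -5.295) knots; the water relative to ground = (4.500, 0.000) knots.
Velocity relative to ground = (6.777, -5.295) + (4.500, 0.000) = (11.277, -5.295) knots.
Bearing = atan2(11.28, -5.29) = 115.15° clockwise from north.

115°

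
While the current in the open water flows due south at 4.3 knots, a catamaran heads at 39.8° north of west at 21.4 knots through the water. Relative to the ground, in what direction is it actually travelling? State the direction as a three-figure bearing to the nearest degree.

Taking east as x and north as y: velocity relative to the water = (-16.441, 13.698) knots; the water relative to ground = (0.000, -4.300) knots.
Velocity relative to ground = (-16.441, 13.698) + (0.000, -4.300) = (-16.441, 9.398) knots.
Bearing = atan2(-16.44, 9.40) = 299.75° clockwise from north.

300°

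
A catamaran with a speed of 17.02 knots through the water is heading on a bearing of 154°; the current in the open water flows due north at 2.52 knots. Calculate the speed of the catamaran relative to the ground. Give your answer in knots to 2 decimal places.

14.80 knots

Taking east as x and north as y: velocity relative to the water = (7.461, -15.297) knots; the water relative to ground = (0.000, 2.520) knots.
Velocity relative to ground = (7.461, -15.297) + (0.000, 2.520) = (7.461, -12.777) knots.
Speed = |(7.461, -12.777)| = 14.796 knots.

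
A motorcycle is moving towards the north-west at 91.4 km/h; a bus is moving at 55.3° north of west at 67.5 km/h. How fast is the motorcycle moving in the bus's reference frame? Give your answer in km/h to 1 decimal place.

Taking east as x and north as y: motorcycle velocity = (-64.630, 64.630) km/h; bus velocity = (-38.426, 55.495) km/h.
Velocity of motorcycle relative to bus = (-64.630, 64.630) − (-38.426, 55.495) = (-26.203, 9.135) km/h.
Magnitude = |(-26.203, 9.135)| = 27.750 km/h.

27.7 km/h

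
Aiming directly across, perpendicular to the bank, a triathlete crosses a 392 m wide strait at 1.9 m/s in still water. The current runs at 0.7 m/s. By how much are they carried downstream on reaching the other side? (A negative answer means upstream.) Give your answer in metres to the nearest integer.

Perpendicular speed = 1.900 m/s; crossing time = 392 / 1.900 = 206.316 s.
Net downstream speed = 0.700 m/s.
Drift = 0.700 × 206.316 = 144.421 m (downstream).

144 m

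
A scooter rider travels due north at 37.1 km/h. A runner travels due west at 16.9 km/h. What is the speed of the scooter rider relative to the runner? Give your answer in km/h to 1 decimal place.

Taking east as x and north as y: scooter rider velocity = (0.000, 37.100) km/h; runner velocity = (-16.900, 0.000) km/h.
Velocity of scooter rider relative to runner = (0.000, 37.100) − (-16.900, 0.000) = (16.900, 37.100) km/h.
Magnitude = |(16.900, 37.100)| = 40.768 km/h.

40.8 km/h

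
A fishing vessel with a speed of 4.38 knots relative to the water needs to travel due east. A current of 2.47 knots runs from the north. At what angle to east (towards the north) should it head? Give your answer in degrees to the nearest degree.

34°

The current pushes perpendicular to the desired track; the heading must have a component into the current equal to 2.47 knots: 4.38 sin θ = 2.47.
sin θ = 0.5639, so θ = 34.328°.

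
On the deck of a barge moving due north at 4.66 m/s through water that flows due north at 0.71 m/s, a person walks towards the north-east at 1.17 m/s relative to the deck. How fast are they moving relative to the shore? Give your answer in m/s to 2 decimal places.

6.25 m/s

In east/north components (m/s): person relative to barge = (0.827, 0.827); barge relative to water = (0.000, 4.660); water relative to ground = (0.000, 0.710).
Sum = (0.827, 6.197) m/s.
Speed = |(0.827, 6.197)| = 6.252 m/s.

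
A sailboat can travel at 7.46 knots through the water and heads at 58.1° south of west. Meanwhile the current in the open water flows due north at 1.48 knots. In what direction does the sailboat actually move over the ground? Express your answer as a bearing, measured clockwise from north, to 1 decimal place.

Taking east as x and north as y: velocity relative to the water = (-3.942, -6.333) knots; the water relative to ground = (0.000, 1.480) knots.
Velocity relative to ground = (-3.942, -6.333) + (0.000, 1.480) = (-3.942, -4.853) knots.
Bearing = atan2(-3.94, -4.85) = 219.09° clockwise from north.

219.1°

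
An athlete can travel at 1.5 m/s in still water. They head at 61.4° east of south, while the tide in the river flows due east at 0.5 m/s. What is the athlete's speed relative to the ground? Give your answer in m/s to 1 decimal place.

2.0 m/s

Taking east as x and north as y: velocity relative to the water = (1.317, -0.718) m/s; the water relative to ground = (0.500, 0.000) m/s.
Velocity relative to ground = (1.317, -0.718) + (0.500, 0.000) = (1.817, -0.718) m/s.
Speed = |(1.817, -0.718)| = 1.954 m/s.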